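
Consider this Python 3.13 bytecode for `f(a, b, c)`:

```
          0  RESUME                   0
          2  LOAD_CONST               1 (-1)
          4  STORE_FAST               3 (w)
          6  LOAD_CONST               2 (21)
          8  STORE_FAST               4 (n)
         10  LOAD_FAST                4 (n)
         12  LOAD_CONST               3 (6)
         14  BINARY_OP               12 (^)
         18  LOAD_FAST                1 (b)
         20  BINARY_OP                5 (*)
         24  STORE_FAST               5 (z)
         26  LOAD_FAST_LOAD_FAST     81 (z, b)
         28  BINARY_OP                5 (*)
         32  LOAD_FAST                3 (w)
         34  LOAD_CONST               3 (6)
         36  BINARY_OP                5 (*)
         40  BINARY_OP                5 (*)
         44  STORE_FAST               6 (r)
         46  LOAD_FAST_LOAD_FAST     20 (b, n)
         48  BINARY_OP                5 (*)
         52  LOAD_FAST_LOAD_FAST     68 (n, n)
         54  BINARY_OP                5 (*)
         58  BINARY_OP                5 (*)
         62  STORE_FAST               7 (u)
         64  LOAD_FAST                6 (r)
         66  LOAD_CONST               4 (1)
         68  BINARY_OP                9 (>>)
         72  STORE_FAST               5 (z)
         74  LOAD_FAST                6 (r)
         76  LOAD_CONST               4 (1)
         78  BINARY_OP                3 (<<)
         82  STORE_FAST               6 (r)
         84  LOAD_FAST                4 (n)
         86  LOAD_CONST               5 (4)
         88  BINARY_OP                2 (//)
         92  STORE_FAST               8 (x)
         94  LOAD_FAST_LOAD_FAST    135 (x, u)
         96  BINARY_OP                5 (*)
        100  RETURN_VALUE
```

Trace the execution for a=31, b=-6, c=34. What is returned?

LOAD_CONST → push -1. Stack: [-1]
STORE_FAST w → w=-1. Stack: []
LOAD_CONST → push 21. Stack: [21]
STORE_FAST n → n=21. Stack: []
LOAD_FAST n → push 21. Stack: [21]
LOAD_CONST → push 6. Stack: [21, 6]
BINARY_OP ^ → 21 ^ 6 = 19. Stack: [19]
LOAD_FAST b → push -6. Stack: [19, -6]
BINARY_OP * → 19 * -6 = -114. Stack: [-114]
STORE_FAST z → z=-114. Stack: []
LOAD_FAST_LOAD_FAST z,b → push -114,-6. Stack: [-114, -6]
BINARY_OP * → -114 * -6 = 684. Stack: [684]
LOAD_FAST w → push -1. Stack: [684, -1]
LOAD_CONST → push 6. Stack: [684, -1, 6]
BINARY_OP * → -1 * 6 = -6. Stack: [684, -6]
BINARY_OP * → 684 * -6 = -4104. Stack: [-4104]
STORE_FAST r → r=-4104. Stack: []
LOAD_FAST_LOAD_FAST b,n → push -6,21. Stack: [-6, 21]
BINARY_OP * → -6 * 21 = -126. Stack: [-126]
LOAD_FAST_LOAD_FAST n,n → push 21,21. Stack: [-126, 21, 21]
BINARY_OP * → 21 * 21 = 441. Stack: [-126, 441]
BINARY_OP * → -126 * 441 = -55566. Stack: [-55566]
STORE_FAST u → u=-55566. Stack: []
LOAD_FAST r → push -4104. Stack: [-4104]
LOAD_CONST → push 1. Stack: [-4104, 1]
BINARY_OP >> → -4104 >> 1 = -2052. Stack: [-2052]
STORE_FAST z → z=-2052. Stack: []
LOAD_FAST r → push -4104. Stack: [-4104]
LOAD_CONST → push 1. Stack: [-4104, 1]
BINARY_OP << → -4104 << 1 = -8208. Stack: [-8208]
STORE_FAST r → r=-8208. Stack: []
LOAD_FAST n → push 21. Stack: [21]
LOAD_CONST → push 4. Stack: [21, 4]
BINARY_OP // → 21 // 4 = 5. Stack: [5]
STORE_FAST x → x=5. Stack: []
LOAD_FAST_LOAD_FAST x,u → push 5,-55566. Stack: [5, -55566]
BINARY_OP * → 5 * -55566 = -277830. Stack: [-277830]
RETURN_VALUE → return -277830.

-277830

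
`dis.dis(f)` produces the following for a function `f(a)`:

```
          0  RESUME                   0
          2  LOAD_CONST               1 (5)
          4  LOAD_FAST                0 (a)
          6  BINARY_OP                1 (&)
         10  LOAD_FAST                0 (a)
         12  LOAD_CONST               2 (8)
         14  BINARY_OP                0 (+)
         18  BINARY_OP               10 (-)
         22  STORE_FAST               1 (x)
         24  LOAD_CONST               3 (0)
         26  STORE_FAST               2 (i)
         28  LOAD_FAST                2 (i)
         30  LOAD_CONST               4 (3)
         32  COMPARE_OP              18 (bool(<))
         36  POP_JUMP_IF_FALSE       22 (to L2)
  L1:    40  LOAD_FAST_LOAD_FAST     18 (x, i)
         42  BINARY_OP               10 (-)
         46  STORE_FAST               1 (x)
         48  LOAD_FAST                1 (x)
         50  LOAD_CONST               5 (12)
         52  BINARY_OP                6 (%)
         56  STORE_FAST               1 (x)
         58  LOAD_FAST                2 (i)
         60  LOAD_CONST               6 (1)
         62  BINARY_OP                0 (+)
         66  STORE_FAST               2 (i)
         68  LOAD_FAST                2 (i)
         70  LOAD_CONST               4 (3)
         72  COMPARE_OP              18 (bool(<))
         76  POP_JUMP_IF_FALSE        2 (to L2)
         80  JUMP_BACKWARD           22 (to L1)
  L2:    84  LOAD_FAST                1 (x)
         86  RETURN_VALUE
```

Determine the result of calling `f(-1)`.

7

LOAD_CONST → push 5. Stack: [5]
LOAD_FAST a → push -1. Stack: [5, -1]
BINARY_OP & → 5 & -1 = 5. Stack: [5]
LOAD_FAST a → push -1. Stack: [5, -1]
LOAD_CONST → push 8. Stack: [5, -1, 8]
BINARY_OP + → -1 + 8 = 7. Stack: [5, 7]
BINARY_OP - → 5 - 7 = -2. Stack: [-2]
STORE_FAST x → x=-2. Stack: []
LOAD_CONST → push 0. Stack: [0]
STORE_FAST i → i=0. Stack: []
LOAD_FAST i → push 0. Stack: [0]
LOAD_CONST → push 3. Stack: [0, 3]
COMPARE_OP bool(<) → 0 vs 3 = True. Stack: [True]
POP_JUMP_IF_FALSE → pop True; no jump. Stack: []
LOAD_FAST_LOAD_FAST x,i → push -2,0. Stack: [-2, 0]
BINARY_OP - → -2 - 0 = -2. Stack: [-2]
STORE_FAST x → x=-2. Stack: []
LOAD_FAST x → push -2. Stack: [-2]
LOAD_CONST → push 12. Stack: [-2, 12]
BINARY_OP % → -2 % 12 = 10. Stack: [10]
STORE_FAST x → x=10. Stack: []
LOAD_FAST i → push 0. Stack: [0]
LOAD_CONST → push 1. Stack: [0, 1]
BINARY_OP + → 0 + 1 = 1. Stack: [1]
STORE_FAST i → i=1. Stack: []
LOAD_FAST i → push 1. Stack: [1]
LOAD_CONST → push 3. Stack: [1, 3]
COMPARE_OP bool(<) → 1 vs 3 = True. Stack: [True]
POP_JUMP_IF_FALSE → pop True; no jump. Stack: []
LOAD_FAST_LOAD_FAST x,i → push 10,1. Stack: [10, 1]
BINARY_OP - → 10 - 1 = 9. Stack: [9]
STORE_FAST x → x=9. Stack: []
LOAD_FAST x → push 9. Stack: [9]
LOAD_CONST → push 12. Stack: [9, 12]
BINARY_OP % → 9 % 12 = 9. Stack: [9]
STORE_FAST x → x=9. Stack: []
LOAD_FAST i → push 1. Stack: [1]
LOAD_CONST → push 1. Stack: [1, 1]
BINARY_OP + → 1 + 1 = 2. Stack: [2]
STORE_FAST i → i=2. Stack: []
LOAD_FAST i → push 2. Stack: [2]
LOAD_CONST → push 3. Stack: [2, 3]
COMPARE_OP bool(<) → 2 vs 3 = True. Stack: [True]
POP_JUMP_IF_FALSE → pop True; no jump. Stack: []
LOAD_FAST_LOAD_FAST x,i → push 9,2. Stack: [9, 2]
BINARY_OP - → 9 - 2 = 7. Stack: [7]
STORE_FAST x → x=7. Stack: []
LOAD_FAST x → push 7. Stack: [7]
LOAD_CONST → push 12. Stack: [7, 12]
BINARY_OP % → 7 % 12 = 7. Stack: [7]
STORE_FAST x → x=7. Stack: []
LOAD_FAST i → push 2. Stack: [2]
LOAD_CONST → push 1. Stack: [2, 1]
BINARY_OP + → 2 + 1 = 3. Stack: [3]
STORE_FAST i → i=3. Stack: []
LOAD_FAST i → push 3. Stack: [3]
LOAD_CONST → push 3. Stack: [3, 3]
COMPARE_OP bool(<) → 3 vs 3 = False. Stack: [False]
POP_JUMP_IF_FALSE → pop False; jump. Stack: []
LOAD_FAST x → push 7. Stack: [7]
RETURN_VALUE → return 7.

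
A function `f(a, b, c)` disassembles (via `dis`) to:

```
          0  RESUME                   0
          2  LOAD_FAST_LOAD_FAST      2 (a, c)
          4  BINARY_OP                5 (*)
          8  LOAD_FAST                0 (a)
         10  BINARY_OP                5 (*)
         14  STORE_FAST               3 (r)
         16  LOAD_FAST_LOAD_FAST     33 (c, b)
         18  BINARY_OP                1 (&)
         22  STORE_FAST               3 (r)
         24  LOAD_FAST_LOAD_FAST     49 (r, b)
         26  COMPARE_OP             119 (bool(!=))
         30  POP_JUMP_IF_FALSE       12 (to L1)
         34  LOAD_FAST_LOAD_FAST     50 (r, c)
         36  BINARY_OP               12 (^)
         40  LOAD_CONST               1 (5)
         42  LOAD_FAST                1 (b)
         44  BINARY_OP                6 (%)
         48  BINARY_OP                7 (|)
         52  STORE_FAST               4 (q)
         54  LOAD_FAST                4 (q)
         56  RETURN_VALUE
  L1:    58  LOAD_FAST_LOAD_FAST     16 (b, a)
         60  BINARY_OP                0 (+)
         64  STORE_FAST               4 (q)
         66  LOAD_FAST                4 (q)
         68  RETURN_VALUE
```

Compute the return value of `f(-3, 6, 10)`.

LOAD_FAST_LOAD_FAST a,c → push -3,10. Stack: [-3, 10]
BINARY_OP * → -3 * 10 = -30. Stack: [-30]
LOAD_FAST a → push -3. Stack: [-30, -3]
BINARY_OP * → -30 * -3 = 90. Stack: [90]
STORE_FAST r → r=90. Stack: []
LOAD_FAST_LOAD_FAST c,b → push 10,6. Stack: [10, 6]
BINARY_OP & → 10 & 6 = 2. Stack: [2]
STORE_FAST r → r=2. Stack: []
LOAD_FAST_LOAD_FAST r,b → push 2,6. Stack: [2, 6]
COMPARE_OP bool(!=) → 2 vs 6 = True. Stack: [True]
POP_JUMP_IF_FALSE → pop True; no jump. Stack: []
LOAD_FAST_LOAD_FAST r,c → push 2,10. Stack: [2, 10]
BINARY_OP ^ → 2 ^ 10 = 8. Stack: [8]
LOAD_CONST → push 5. Stack: [8, 5]
LOAD_FAST b → push 6. Stack: [8, 5, 6]
BINARY_OP % → 5 % 6 = 5. Stack: [8, 5]
BINARY_OP | → 8 | 5 = 13. Stack: [13]
STORE_FAST q → q=13. Stack: []
LOAD_FAST q → push 13. Stack: [13]
RETURN_VALUE → return 13.

13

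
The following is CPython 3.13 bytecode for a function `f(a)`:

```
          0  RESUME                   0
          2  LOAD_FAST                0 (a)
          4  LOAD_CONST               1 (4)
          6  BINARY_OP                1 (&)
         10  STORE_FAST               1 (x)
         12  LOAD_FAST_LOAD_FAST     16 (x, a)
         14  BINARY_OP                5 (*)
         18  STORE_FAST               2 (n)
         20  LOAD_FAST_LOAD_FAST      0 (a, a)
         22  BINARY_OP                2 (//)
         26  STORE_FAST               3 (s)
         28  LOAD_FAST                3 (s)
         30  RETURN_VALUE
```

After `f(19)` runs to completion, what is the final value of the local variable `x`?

0

LOAD_FAST a → push 19. Stack: [19]
LOAD_CONST → push 4. Stack: [19, 4]
BINARY_OP & → 19 & 4 = 0. Stack: [0]
STORE_FAST x → x=0. Stack: []
LOAD_FAST_LOAD_FAST x,a → push 0,19. Stack: [0, 19]
BINARY_OP * → 0 * 19 = 0. Stack: [0]
STORE_FAST n → n=0. Stack: []
LOAD_FAST_LOAD_FAST a,a → push 19,19. Stack: [19, 19]
BINARY_OP // → 19 // 19 = 1. Stack: [1]
STORE_FAST s → s=1. Stack: []
LOAD_FAST s → push 1. Stack: [1]
RETURN_VALUE → return 1.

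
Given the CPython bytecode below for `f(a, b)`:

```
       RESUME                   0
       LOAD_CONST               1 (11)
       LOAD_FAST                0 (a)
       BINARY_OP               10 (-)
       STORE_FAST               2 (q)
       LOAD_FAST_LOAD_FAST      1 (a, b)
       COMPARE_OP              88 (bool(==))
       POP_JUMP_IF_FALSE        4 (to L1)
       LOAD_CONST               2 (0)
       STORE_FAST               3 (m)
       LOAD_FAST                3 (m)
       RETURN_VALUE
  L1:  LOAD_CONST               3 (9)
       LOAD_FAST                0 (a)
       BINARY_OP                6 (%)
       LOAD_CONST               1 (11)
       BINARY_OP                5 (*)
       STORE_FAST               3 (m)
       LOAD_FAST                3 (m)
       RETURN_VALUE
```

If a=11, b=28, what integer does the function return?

LOAD_CONST → push 11. Stack: [11]
LOAD_FAST a → push 11. Stack: [11, 11]
BINARY_OP - → 11 - 11 = 0. Stack: [0]
STORE_FAST q → q=0. Stack: []
LOAD_FAST_LOAD_FAST a,b → push 11,28. Stack: [11, 28]
COMPARE_OP bool(==) → 11 vs 28 = False. Stack: [False]
POP_JUMP_IF_FALSE → pop False; jump. Stack: []
LOAD_CONST → push 9. Stack: [9]
LOAD_FAST a → push 11. Stack: [9, 11]
BINARY_OP % → 9 % 11 = 9. Stack: [9]
LOAD_CONST → push 11. Stack: [9, 11]
BINARY_OP * → 9 * 11 = 99. Stack: [99]
STORE_FAST m → m=99. Stack: []
LOAD_FAST m → push 99. Stack: [99]
RETURN_VALUE → return 99.

99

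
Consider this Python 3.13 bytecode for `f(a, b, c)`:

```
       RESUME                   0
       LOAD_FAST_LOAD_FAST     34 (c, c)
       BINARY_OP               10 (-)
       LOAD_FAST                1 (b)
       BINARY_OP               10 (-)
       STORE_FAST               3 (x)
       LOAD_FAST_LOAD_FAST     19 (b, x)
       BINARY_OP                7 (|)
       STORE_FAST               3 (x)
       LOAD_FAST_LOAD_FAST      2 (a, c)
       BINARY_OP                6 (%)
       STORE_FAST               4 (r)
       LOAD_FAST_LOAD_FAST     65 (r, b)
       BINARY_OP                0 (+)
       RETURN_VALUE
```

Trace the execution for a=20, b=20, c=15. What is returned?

25

LOAD_FAST_LOAD_FAST c,c → push 15,15. Stack: [15, 15]
BINARY_OP - → 15 - 15 = 0. Stack: [0]
LOAD_FAST b → push 20. Stack: [0, 20]
BINARY_OP - → 0 - 20 = -20. Stack: [-20]
STORE_FAST x → x=-20. Stack: []
LOAD_FAST_LOAD_FAST b,x → push 20,-20. Stack: [20, -20]
BINARY_OP | → 20 | -20 = -4. Stack: [-4]
STORE_FAST x → x=-4. Stack: []
LOAD_FAST_LOAD_FAST a,c → push 20,15. Stack: [20, 15]
BINARY_OP % → 20 % 15 = 5. Stack: [5]
STORE_FAST r → r=5. Stack: []
LOAD_FAST_LOAD_FAST r,b → push 5,20. Stack: [5, 20]
BINARY_OP + → 5 + 20 = 25. Stack: [25]
RETURN_VALUE → return 25.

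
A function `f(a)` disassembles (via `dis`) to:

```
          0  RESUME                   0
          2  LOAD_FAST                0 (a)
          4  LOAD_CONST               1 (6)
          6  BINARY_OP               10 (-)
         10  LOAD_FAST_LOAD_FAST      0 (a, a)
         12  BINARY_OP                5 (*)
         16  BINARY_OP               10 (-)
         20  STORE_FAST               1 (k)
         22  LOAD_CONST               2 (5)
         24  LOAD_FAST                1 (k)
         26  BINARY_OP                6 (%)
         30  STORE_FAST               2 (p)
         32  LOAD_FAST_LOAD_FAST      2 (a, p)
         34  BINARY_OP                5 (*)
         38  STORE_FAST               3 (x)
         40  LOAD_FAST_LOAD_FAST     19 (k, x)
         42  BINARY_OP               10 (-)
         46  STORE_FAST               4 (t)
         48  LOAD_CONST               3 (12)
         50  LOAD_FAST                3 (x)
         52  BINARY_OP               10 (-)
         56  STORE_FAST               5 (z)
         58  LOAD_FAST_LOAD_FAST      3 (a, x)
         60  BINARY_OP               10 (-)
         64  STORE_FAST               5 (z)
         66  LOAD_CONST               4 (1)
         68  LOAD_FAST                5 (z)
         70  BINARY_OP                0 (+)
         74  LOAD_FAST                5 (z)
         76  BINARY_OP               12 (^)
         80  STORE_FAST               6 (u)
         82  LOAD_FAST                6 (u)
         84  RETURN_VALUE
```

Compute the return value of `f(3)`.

1

LOAD_FAST a → push 3. Stack: [3]
LOAD_CONST → push 6. Stack: [3, 6]
BINARY_OP - → 3 - 6 = -3. Stack: [-3]
LOAD_FAST_LOAD_FAST a,a → push 3,3. Stack: [-3, 3, 3]
BINARY_OP * → 3 * 3 = 9. Stack: [-3, 9]
BINARY_OP - → -3 - 9 = -12. Stack: [-12]
STORE_FAST k → k=-12. Stack: []
LOAD_CONST → push 5. Stack: [5]
LOAD_FAST k → push -12. Stack: [5, -12]
BINARY_OP % → 5 % -12 = -7. Stack: [-7]
STORE_FAST p → p=-7. Stack: []
LOAD_FAST_LOAD_FAST a,p → push 3,-7. Stack: [3, -7]
BINARY_OP * → 3 * -7 = -21. Stack: [-21]
STORE_FAST x → x=-21. Stack: []
LOAD_FAST_LOAD_FAST k,x → push -12,-21. Stack: [-12, -21]
BINARY_OP - → -12 - -21 = 9. Stack: [9]
STORE_FAST t → t=9. Stack: []
LOAD_CONST → push 12. Stack: [12]
LOAD_FAST x → push -21. Stack: [12, -21]
BINARY_OP - → 12 - -21 = 33. Stack: [33]
STORE_FAST z → z=33. Stack: []
LOAD_FAST_LOAD_FAST a,x → push 3,-21. Stack: [3, -21]
BINARY_OP - → 3 - -21 = 24. Stack: [24]
STORE_FAST z → z=24. Stack: []
LOAD_CONST → push 1. Stack: [1]
LOAD_FAST z → push 24. Stack: [1, 24]
BINARY_OP + → 1 + 24 = 25. Stack: [25]
LOAD_FAST z → push 24. Stack: [25, 24]
BINARY_OP ^ → 25 ^ 24 = 1. Stack: [1]
STORE_FAST u → u=1. Stack: []
LOAD_FAST u → push 1. Stack: [1]
RETURN_VALUE → return 1.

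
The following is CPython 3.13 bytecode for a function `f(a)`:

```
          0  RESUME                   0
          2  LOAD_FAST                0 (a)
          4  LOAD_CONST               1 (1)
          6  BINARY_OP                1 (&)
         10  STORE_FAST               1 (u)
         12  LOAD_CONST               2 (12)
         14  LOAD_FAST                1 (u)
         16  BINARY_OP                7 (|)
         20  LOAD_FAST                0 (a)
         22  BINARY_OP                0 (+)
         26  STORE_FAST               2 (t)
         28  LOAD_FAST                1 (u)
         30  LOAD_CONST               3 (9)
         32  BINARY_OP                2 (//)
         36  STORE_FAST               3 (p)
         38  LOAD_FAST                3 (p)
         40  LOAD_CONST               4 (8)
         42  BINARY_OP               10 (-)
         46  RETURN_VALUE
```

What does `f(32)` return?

-8

LOAD_FAST a → push 32. Stack: [32]
LOAD_CONST → push 1. Stack: [32, 1]
BINARY_OP & → 32 & 1 = 0. Stack: [0]
STORE_FAST u → u=0. Stack: []
LOAD_CONST → push 12. Stack: [12]
LOAD_FAST u → push 0. Stack: [12, 0]
BINARY_OP | → 12 | 0 = 12. Stack: [12]
LOAD_FAST a → push 32. Stack: [12, 32]
BINARY_OP + → 12 + 32 = 44. Stack: [44]
STORE_FAST t → t=44. Stack: []
LOAD_FAST u → push 0. Stack: [0]
LOAD_CONST → push 9. Stack: [0, 9]
BINARY_OP // → 0 // 9 = 0. Stack: [0]
STORE_FAST p → p=0. Stack: []
LOAD_FAST p → push 0. Stack: [0]
LOAD_CONST → push 8. Stack: [0, 8]
BINARY_OP - → 0 - 8 = -8. Stack: [-8]
RETURN_VALUE → return -8.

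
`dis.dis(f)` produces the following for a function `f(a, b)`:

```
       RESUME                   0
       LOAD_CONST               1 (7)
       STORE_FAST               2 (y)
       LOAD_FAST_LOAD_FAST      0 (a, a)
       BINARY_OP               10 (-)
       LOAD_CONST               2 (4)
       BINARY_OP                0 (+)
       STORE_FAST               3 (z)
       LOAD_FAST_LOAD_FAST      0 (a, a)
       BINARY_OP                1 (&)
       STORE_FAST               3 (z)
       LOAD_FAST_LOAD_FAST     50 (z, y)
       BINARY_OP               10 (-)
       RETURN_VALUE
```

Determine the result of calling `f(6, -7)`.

LOAD_CONST → push 7. Stack: [7]
STORE_FAST y → y=7. Stack: []
LOAD_FAST_LOAD_FAST a,a → push 6,6. Stack: [6, 6]
BINARY_OP - → 6 - 6 = 0. Stack: [0]
LOAD_CONST → push 4. Stack: [0, 4]
BINARY_OP + → 0 + 4 = 4. Stack: [4]
STORE_FAST z → z=4. Stack: []
LOAD_FAST_LOAD_FAST a,a → push 6,6. Stack: [6, 6]
BINARY_OP & → 6 & 6 = 6. Stack: [6]
STORE_FAST z → z=6. Stack: []
LOAD_FAST_LOAD_FAST z,y → push 6,7. Stack: [6, 7]
BINARY_OP - → 6 - 7 = -1. Stack: [-1]
RETURN_VALUE → return -1.

-1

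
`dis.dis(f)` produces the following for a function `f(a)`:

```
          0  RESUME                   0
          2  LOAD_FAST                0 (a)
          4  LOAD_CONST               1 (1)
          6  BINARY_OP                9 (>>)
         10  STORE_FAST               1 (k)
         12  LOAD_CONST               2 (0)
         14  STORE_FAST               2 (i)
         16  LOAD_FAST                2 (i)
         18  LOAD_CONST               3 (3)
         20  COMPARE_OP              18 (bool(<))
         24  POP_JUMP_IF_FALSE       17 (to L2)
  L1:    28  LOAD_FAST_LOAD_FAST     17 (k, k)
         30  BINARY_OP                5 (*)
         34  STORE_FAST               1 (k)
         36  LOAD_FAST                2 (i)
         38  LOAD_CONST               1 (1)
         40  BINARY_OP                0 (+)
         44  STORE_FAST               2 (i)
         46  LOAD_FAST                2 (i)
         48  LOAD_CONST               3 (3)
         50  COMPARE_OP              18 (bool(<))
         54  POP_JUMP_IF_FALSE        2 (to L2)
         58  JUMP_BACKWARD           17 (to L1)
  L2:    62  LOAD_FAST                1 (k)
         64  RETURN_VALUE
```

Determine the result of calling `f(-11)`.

LOAD_FAST a → push -11. Stack: [-11]
LOAD_CONST → push 1. Stack: [-11, 1]
BINARY_OP >> → -11 >> 1 = -6. Stack: [-6]
STORE_FAST k → k=-6. Stack: []
LOAD_CONST → push 0. Stack: [0]
STORE_FAST i → i=0. Stack: []
LOAD_FAST i → push 0. Stack: [0]
LOAD_CONST → push 3. Stack: [0, 3]
COMPARE_OP bool(<) → 0 vs 3 = True. Stack: [True]
POP_JUMP_IF_FALSE → pop True; no jump. Stack: []
LOAD_FAST_LOAD_FAST k,k → push -6,-6. Stack: [-6, -6]
BINARY_OP * → -6 * -6 = 36. Stack: [36]
STORE_FAST k → k=36. Stack: []
LOAD_FAST i → push 0. Stack: [0]
LOAD_CONST → push 1. Stack: [0, 1]
BINARY_OP + → 0 + 1 = 1. Stack: [1]
STORE_FAST i → i=1. Stack: []
LOAD_FAST i → push 1. Stack: [1]
LOAD_CONST → push 3. Stack: [1, 3]
COMPARE_OP bool(<) → 1 vs 3 = True. Stack: [True]
POP_JUMP_IF_FALSE → pop True; no jump. Stack: []
LOAD_FAST_LOAD_FAST k,k → push 36,36. Stack: [36, 36]
BINARY_OP * → 36 * 36 = 1296. Stack: [1296]
STORE_FAST k → k=1296. Stack: []
LOAD_FAST i → push 1. Stack: [1]
LOAD_CONST → push 1. Stack: [1, 1]
BINARY_OP + → 1 + 1 = 2. Stack: [2]
STORE_FAST i → i=2. Stack: []
LOAD_FAST i → push 2. Stack: [2]
LOAD_CONST → push 3. Stack: [2, 3]
COMPARE_OP bool(<) → 2 vs 3 = True. Stack: [True]
POP_JUMP_IF_FALSE → pop True; no jump. Stack: []
LOAD_FAST_LOAD_FAST k,k → push 1296,1296. Stack: [1296, 1296]
BINARY_OP * → 1296 * 1296 = 1679616. Stack: [1679616]
STORE_FAST k → k=1679616. Stack: []
LOAD_FAST i → push 2. Stack: [2]
LOAD_CONST → push 1. Stack: [2, 1]
BINARY_OP + → 2 + 1 = 3. Stack: [3]
STORE_FAST i → i=3. Stack: []
LOAD_FAST i → push 3. Stack: [3]
LOAD_CONST → push 3. Stack: [3, 3]
COMPARE_OP bool(<) → 3 vs 3 = False. Stack: [False]
POP_JUMP_IF_FALSE → pop False; jump. Stack: []
LOAD_FAST k → push 1679616. Stack: [1679616]
RETURN_VALUE → return 1679616.

1679616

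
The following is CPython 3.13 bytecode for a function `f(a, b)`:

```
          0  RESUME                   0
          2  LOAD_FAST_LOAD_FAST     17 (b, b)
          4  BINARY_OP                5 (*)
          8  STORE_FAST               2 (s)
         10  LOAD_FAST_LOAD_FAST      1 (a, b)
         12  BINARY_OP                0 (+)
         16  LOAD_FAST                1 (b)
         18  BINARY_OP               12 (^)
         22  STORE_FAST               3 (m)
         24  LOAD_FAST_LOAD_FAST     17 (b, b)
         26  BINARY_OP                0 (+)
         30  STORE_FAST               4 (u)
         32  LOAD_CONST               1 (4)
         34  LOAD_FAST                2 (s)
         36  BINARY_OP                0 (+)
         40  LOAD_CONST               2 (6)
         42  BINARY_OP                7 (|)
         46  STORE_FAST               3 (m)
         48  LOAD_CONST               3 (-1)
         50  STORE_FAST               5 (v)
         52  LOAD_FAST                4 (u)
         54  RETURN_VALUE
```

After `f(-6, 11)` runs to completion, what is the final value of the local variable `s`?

121

LOAD_FAST_LOAD_FAST b,b → push 11,11. Stack: [11, 11]
BINARY_OP * → 11 * 11 = 121. Stack: [121]
STORE_FAST s → s=121. Stack: []
LOAD_FAST_LOAD_FAST a,b → push -6,11. Stack: [-6, 11]
BINARY_OP + → -6 + 11 = 5. Stack: [5]
LOAD_FAST b → push 11. Stack: [5, 11]
BINARY_OP ^ → 5 ^ 11 = 14. Stack: [14]
STORE_FAST m → m=14. Stack: []
LOAD_FAST_LOAD_FAST b,b → push 11,11. Stack: [11, 11]
BINARY_OP + → 11 + 11 = 22. Stack: [22]
STORE_FAST u → u=22. Stack: []
LOAD_CONST → push 4. Stack: [4]
LOAD_FAST s → push 121. Stack: [4, 121]
BINARY_OP + → 4 + 121 = 125. Stack: [125]
LOAD_CONST → push 6. Stack: [125, 6]
BINARY_OP | → 125 | 6 = 127. Stack: [127]
STORE_FAST m → m=127. Stack: []
LOAD_CONST → push -1. Stack: [-1]
STORE_FAST v → v=-1. Stack: []
LOAD_FAST u → push 22. Stack: [22]
RETURN_VALUE → return 22.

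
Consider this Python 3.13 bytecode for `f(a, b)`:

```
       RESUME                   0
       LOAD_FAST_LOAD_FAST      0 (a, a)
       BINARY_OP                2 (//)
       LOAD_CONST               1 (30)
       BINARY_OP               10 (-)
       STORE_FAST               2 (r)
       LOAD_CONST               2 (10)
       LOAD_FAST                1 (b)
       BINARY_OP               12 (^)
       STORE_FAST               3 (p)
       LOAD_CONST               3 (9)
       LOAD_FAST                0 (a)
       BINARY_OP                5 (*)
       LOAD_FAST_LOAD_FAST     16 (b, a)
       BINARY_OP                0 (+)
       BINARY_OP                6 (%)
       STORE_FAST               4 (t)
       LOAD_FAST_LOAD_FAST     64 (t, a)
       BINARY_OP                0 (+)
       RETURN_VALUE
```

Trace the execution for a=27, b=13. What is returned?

30

LOAD_FAST_LOAD_FAST a,a → push 27,27. Stack: [27, 27]
BINARY_OP // → 27 // 27 = 1. Stack: [1]
LOAD_CONST → push 30. Stack: [1, 30]
BINARY_OP - → 1 - 30 = -29. Stack: [-29]
STORE_FAST r → r=-29. Stack: []
LOAD_CONST → push 10. Stack: [10]
LOAD_FAST b → push 13. Stack: [10, 13]
BINARY_OP ^ → 10 ^ 13 = 7. Stack: [7]
STORE_FAST p → p=7. Stack: []
LOAD_CONST → push 9. Stack: [9]
LOAD_FAST a → push 27. Stack: [9, 27]
BINARY_OP * → 9 * 27 = 243. Stack: [243]
LOAD_FAST_LOAD_FAST b,a → push 13,27. Stack: [243, 13, 27]
BINARY_OP + → 13 + 27 = 40. Stack: [243, 40]
BINARY_OP % → 243 % 40 = 3. Stack: [3]
STORE_FAST t → t=3. Stack: []
LOAD_FAST_LOAD_FAST t,a → push 3,27. Stack: [3, 27]
BINARY_OP + → 3 + 27 = 30. Stack: [30]
RETURN_VALUE → return 30.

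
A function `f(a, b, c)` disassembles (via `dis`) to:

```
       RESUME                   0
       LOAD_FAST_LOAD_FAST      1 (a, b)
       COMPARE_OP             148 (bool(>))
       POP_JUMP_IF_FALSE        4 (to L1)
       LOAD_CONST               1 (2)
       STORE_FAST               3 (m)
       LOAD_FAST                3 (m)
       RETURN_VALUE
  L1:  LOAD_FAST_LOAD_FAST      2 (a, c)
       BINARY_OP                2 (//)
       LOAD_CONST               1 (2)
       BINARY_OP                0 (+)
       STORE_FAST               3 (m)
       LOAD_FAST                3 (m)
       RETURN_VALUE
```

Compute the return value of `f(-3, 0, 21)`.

LOAD_FAST_LOAD_FAST a,b → push -3,0. Stack: [-3, 0]
COMPARE_OP bool(>) → -3 vs 0 = False. Stack: [False]
POP_JUMP_IF_FALSE → pop False; jump. Stack: []
LOAD_FAST_LOAD_FAST a,c → push -3,21. Stack: [-3, 21]
BINARY_OP // → -3 // 21 = -1. Stack: [-1]
LOAD_CONST → push 2. Stack: [-1, 2]
BINARY_OP + → -1 + 2 = 1. Stack: [1]
STORE_FAST m → m=1. Stack: []
LOAD_FAST m → push 1. Stack: [1]
RETURN_VALUE → return 1.

1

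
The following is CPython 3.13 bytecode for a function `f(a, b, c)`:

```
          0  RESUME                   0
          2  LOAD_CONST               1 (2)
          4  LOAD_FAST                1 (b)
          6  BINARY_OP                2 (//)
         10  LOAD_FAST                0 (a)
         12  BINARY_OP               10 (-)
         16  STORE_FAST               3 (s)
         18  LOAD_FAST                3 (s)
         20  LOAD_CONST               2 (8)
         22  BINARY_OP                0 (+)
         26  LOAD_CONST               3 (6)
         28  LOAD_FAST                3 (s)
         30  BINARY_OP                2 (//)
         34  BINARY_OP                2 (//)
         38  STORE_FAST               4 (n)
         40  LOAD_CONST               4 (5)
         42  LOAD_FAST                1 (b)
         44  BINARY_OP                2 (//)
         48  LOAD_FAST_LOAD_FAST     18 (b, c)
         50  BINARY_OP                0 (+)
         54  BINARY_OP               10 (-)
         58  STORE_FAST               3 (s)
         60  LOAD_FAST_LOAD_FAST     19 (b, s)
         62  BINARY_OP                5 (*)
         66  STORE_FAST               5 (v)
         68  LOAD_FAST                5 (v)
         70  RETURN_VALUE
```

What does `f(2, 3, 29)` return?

-93

LOAD_CONST → push 2. Stack: [2]
LOAD_FAST b → push 3. Stack: [2, 3]
BINARY_OP // → 2 // 3 = 0. Stack: [0]
LOAD_FAST a → push 2. Stack: [0, 2]
BINARY_OP - → 0 - 2 = -2. Stack: [-2]
STORE_FAST s → s=-2. Stack: []
LOAD_FAST s → push -2. Stack: [-2]
LOAD_CONST → push 8. Stack: [-2, 8]
BINARY_OP + → -2 + 8 = 6. Stack: [6]
LOAD_CONST → push 6. Stack: [6, 6]
LOAD_FAST s → push -2. Stack: [6, 6, -2]
BINARY_OP // → 6 // -2 = -3. Stack: [6, -3]
BINARY_OP // → 6 // -3 = -2. Stack: [-2]
STORE_FAST n → n=-2. Stack: []
LOAD_CONST → push 5. Stack: [5]
LOAD_FAST b → push 3. Stack: [5, 3]
BINARY_OP // → 5 // 3 = 1. Stack: [1]
LOAD_FAST_LOAD_FAST b,c → push 3,29. Stack: [1, 3, 29]
BINARY_OP + → 3 + 29 = 32. Stack: [1, 32]
BINARY_OP - → 1 - 32 = -31. Stack: [-31]
STORE_FAST s → s=-31. Stack: []
LOAD_FAST_LOAD_FAST b,s → push 3,-31. Stack: [3, -31]
BINARY_OP * → 3 * -31 = -93. Stack: [-93]
STORE_FAST v → v=-93. Stack: []
LOAD_FAST v → push -93. Stack: [-93]
RETURN_VALUE → return -93.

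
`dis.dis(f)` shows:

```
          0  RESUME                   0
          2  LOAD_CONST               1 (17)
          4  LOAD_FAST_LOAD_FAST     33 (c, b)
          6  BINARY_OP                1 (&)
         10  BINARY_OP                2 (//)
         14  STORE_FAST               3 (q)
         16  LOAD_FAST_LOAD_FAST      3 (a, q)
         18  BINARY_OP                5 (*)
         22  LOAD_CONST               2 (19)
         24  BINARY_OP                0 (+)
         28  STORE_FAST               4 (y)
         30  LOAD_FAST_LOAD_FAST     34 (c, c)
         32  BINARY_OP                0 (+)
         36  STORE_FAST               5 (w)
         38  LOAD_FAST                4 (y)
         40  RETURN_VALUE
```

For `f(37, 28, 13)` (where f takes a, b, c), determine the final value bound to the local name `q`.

1

LOAD_CONST → push 17. Stack: [17]
LOAD_FAST_LOAD_FAST c,b → push 13,28. Stack: [17, 13, 28]
BINARY_OP & → 13 & 28 = 12. Stack: [17, 12]
BINARY_OP // → 17 // 12 = 1. Stack: [1]
STORE_FAST q → q=1. Stack: []
LOAD_FAST_LOAD_FAST a,q → push 37,1. Stack: [37, 1]
BINARY_OP * → 37 * 1 = 37. Stack: [37]
LOAD_CONST → push 19. Stack: [37, 19]
BINARY_OP + → 37 + 19 = 56. Stack: [56]
STORE_FAST y → y=56. Stack: []
LOAD_FAST_LOAD_FAST c,c → push 13,13. Stack: [13, 13]
BINARY_OP + → 13 + 13 = 26. Stack: [26]
STORE_FAST w → w=26. Stack: []
LOAD_FAST y → push 56. Stack: [56]
RETURN_VALUE → return 56.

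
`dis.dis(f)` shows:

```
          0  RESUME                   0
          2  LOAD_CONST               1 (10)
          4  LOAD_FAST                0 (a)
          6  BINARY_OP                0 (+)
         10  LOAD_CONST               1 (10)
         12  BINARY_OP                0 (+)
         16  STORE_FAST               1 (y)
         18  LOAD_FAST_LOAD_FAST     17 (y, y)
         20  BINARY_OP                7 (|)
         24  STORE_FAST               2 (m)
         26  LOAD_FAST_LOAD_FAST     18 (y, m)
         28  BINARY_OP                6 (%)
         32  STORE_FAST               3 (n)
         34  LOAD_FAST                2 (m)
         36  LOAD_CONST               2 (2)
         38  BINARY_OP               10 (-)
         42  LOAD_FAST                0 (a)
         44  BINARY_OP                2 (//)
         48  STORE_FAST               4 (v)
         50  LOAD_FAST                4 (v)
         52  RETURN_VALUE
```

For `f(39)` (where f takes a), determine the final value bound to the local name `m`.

LOAD_CONST → push 10. Stack: [10]
LOAD_FAST a → push 39. Stack: [10, 39]
BINARY_OP + → 10 + 39 = 49. Stack: [49]
LOAD_CONST → push 10. Stack: [49, 10]
BINARY_OP + → 49 + 10 = 59. Stack: [59]
STORE_FAST y → y=59. Stack: []
LOAD_FAST_LOAD_FAST y,y → push 59,59. Stack: [59, 59]
BINARY_OP | → 59 | 59 = 59. Stack: [59]
STORE_FAST m → m=59. Stack: []
LOAD_FAST_LOAD_FAST y,m → push 59,59. Stack: [59, 59]
BINARY_OP % → 59 % 59 = 0. Stack: [0]
STORE_FAST n → n=0. Stack: []
LOAD_FAST m → push 59. Stack: [59]
LOAD_CONST → push 2. Stack: [59, 2]
BINARY_OP - → 59 - 2 = 57. Stack: [57]
LOAD_FAST a → push 39. Stack: [57, 39]
BINARY_OP // → 57 // 39 = 1. Stack: [1]
STORE_FAST v → v=1. Stack: []
LOAD_FAST v → push 1. Stack: [1]
RETURN_VALUE → return 1.

59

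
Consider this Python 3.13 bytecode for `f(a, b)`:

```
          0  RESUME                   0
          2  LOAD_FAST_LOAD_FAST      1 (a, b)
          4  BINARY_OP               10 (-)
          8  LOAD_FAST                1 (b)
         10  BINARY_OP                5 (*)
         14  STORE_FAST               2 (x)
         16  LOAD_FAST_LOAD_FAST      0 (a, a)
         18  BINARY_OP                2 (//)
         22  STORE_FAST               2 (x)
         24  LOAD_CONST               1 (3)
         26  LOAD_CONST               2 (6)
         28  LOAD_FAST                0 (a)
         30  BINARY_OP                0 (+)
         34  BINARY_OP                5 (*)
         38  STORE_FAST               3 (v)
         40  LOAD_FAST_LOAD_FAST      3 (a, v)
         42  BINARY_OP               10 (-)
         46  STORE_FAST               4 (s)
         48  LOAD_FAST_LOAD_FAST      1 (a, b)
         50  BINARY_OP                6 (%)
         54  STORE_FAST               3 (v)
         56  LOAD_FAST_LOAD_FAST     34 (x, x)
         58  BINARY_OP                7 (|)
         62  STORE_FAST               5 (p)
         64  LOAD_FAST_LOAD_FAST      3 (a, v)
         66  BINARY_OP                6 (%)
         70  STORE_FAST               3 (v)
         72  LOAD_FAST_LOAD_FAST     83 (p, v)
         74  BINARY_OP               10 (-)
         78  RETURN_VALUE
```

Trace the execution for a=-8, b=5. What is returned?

1

LOAD_FAST_LOAD_FAST a,b → push -8,5. Stack: [-8, 5]
BINARY_OP - → -8 - 5 = -13. Stack: [-13]
LOAD_FAST b → push 5. Stack: [-13, 5]
BINARY_OP * → -13 * 5 = -65. Stack: [-65]
STORE_FAST x → x=-65. Stack: []
LOAD_FAST_LOAD_FAST a,a → push -8,-8. Stack: [-8, -8]
BINARY_OP // → -8 // -8 = 1. Stack: [1]
STORE_FAST x → x=1. Stack: []
LOAD_CONST → push 3. Stack: [3]
LOAD_CONST → push 6. Stack: [3, 6]
LOAD_FAST a → push -8. Stack: [3, 6, -8]
BINARY_OP + → 6 + -8 = -2. Stack: [3, -2]
BINARY_OP * → 3 * -2 = -6. Stack: [-6]
STORE_FAST v → v=-6. Stack: []
LOAD_FAST_LOAD_FAST a,v → push -8,-6. Stack: [-8, -6]
BINARY_OP - → -8 - -6 = -2. Stack: [-2]
STORE_FAST s → s=-2. Stack: []
LOAD_FAST_LOAD_FAST a,b → push -8,5. Stack: [-8, 5]
BINARY_OP % → -8 % 5 = 2. Stack: [2]
STORE_FAST v → v=2. Stack: []
LOAD_FAST_LOAD_FAST x,x → push 1,1. Stack: [1, 1]
BINARY_OP | → 1 | 1 = 1. Stack: [1]
STORE_FAST p → p=1. Stack: []
LOAD_FAST_LOAD_FAST a,v → push -8,2. Stack: [-8, 2]
BINARY_OP % → -8 % 2 = 0. Stack: [0]
STORE_FAST v → v=0. Stack: []
LOAD_FAST_LOAD_FAST p,v → push 1,0. Stack: [1, 0]
BINARY_OP - → 1 - 0 = 1. Stack: [1]
RETURN_VALUE → return 1.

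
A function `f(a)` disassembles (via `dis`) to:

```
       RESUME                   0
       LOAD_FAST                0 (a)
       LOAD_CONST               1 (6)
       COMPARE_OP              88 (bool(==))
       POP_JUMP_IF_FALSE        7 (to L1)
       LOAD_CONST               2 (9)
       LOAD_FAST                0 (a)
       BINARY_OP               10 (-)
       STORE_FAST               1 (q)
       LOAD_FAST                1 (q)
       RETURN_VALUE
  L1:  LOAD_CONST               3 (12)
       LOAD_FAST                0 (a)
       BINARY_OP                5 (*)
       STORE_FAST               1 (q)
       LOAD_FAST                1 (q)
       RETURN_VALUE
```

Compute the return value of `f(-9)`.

LOAD_FAST a → push -9. Stack: [-9]
LOAD_CONST → push 6. Stack: [-9, 6]
COMPARE_OP bool(==) → -9 vs 6 = False. Stack: [False]
POP_JUMP_IF_FALSE → pop False; jump. Stack: []
LOAD_CONST → push 12. Stack: [12]
LOAD_FAST a → push -9. Stack: [12, -9]
BINARY_OP * → 12 * -9 = -108. Stack: [-108]
STORE_FAST q → q=-108. Stack: []
LOAD_FAST q → push -108. Stack: [-108]
RETURN_VALUE → return -108.

-108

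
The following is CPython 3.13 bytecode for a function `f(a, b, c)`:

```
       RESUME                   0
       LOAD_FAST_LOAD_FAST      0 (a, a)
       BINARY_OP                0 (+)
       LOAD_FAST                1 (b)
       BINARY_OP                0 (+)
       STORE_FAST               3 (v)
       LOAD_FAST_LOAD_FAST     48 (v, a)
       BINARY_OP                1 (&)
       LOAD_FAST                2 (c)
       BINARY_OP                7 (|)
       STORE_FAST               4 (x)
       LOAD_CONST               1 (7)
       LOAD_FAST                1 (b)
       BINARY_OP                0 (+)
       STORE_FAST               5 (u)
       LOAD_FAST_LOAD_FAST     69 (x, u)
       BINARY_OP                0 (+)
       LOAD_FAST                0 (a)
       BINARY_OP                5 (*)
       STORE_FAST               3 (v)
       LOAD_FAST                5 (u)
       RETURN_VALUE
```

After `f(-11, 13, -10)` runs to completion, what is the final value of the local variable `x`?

-9

LOAD_FAST_LOAD_FAST a,a → push -11,-11. Stack: [-11, -11]
BINARY_OP + → -11 + -11 = -22. Stack: [-22]
LOAD_FAST b → push 13. Stack: [-22, 13]
BINARY_OP + → -22 + 13 = -9. Stack: [-9]
STORE_FAST v → v=-9. Stack: []
LOAD_FAST_LOAD_FAST v,a → push -9,-11. Stack: [-9, -11]
BINARY_OP & → -9 & -11 = -11. Stack: [-11]
LOAD_FAST c → push -10. Stack: [-11, -10]
BINARY_OP | → -11 | -10 = -9. Stack: [-9]
STORE_FAST x → x=-9. Stack: []
LOAD_CONST → push 7. Stack: [7]
LOAD_FAST b → push 13. Stack: [7, 13]
BINARY_OP + → 7 + 13 = 20. Stack: [20]
STORE_FAST u → u=20. Stack: []
LOAD_FAST_LOAD_FAST x,u → push -9,20. Stack: [-9, 20]
BINARY_OP + → -9 + 20 = 11. Stack: [11]
LOAD_FAST a → push -11. Stack: [11, -11]
BINARY_OP * → 11 * -11 = -121. Stack: [-121]
STORE_FAST v → v=-121. Stack: []
LOAD_FAST u → push 20. Stack: [20]
RETURN_VALUE → return 20.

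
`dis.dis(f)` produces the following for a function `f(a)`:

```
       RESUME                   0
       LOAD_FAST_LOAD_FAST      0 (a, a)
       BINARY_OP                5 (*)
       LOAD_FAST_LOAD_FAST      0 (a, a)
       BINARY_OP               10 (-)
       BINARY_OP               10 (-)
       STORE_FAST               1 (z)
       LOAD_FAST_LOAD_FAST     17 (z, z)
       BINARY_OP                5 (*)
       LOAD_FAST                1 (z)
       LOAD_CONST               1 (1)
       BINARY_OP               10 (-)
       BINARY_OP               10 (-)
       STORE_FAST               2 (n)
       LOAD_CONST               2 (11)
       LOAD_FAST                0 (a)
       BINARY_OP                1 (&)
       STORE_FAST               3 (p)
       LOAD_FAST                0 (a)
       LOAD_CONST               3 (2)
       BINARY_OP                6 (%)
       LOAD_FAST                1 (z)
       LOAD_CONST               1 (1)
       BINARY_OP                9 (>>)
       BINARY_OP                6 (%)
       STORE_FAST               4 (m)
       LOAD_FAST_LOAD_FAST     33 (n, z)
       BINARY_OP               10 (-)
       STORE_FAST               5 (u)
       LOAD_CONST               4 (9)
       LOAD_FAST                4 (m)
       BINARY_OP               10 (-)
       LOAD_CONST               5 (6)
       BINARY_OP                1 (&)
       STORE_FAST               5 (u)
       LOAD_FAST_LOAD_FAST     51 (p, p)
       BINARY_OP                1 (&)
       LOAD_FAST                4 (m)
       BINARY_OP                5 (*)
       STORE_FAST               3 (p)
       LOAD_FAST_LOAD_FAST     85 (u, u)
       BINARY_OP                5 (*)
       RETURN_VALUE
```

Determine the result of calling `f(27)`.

0

LOAD_FAST_LOAD_FAST a,a → push 27,27. Stack: [27, 27]
BINARY_OP * → 27 * 27 = 729. Stack: [729]
LOAD_FAST_LOAD_FAST a,a → push 27,27. Stack: [729, 27, 27]
BINARY_OP - → 27 - 27 = 0. Stack: [729, 0]
BINARY_OP - → 729 - 0 = 729. Stack: [729]
STORE_FAST z → z=729. Stack: []
LOAD_FAST_LOAD_FAST z,z → push 729,729. Stack: [729, 729]
BINARY_OP * → 729 * 729 = 531441. Stack: [531441]
LOAD_FAST z → push 729. Stack: [531441, 729]
LOAD_CONST → push 1. Stack: [531441, 729, 1]
BINARY_OP - → 729 - 1 = 728. Stack: [531441, 728]
BINARY_OP - → 531441 - 728 = 530713. Stack: [530713]
STORE_FAST n → n=530713. Stack: []
LOAD_CONST → push 11. Stack: [11]
LOAD_FAST a → push 27. Stack: [11, 27]
BINARY_OP & → 11 & 27 = 11. Stack: [11]
STORE_FAST p → p=11. Stack: []
LOAD_FAST a → push 27. Stack: [27]
LOAD_CONST → push 2. Stack: [27, 2]
BINARY_OP % → 27 % 2 = 1. Stack: [1]
LOAD_FAST z → push 729. Stack: [1, 729]
LOAD_CONST → push 1. Stack: [1, 729, 1]
BINARY_OP >> → 729 >> 1 = 364. Stack: [1, 364]
BINARY_OP % → 1 % 364 = 1. Stack: [1]
STORE_FAST m → m=1. Stack: []
LOAD_FAST_LOAD_FAST n,z → push 530713,729. Stack: [530713, 729]
BINARY_OP - → 530713 - 729 = 529984. Stack: [529984]
STORE_FAST u → u=529984. Stack: []
LOAD_CONST → push 9. Stack: [9]
LOAD_FAST m → push 1. Stack: [9, 1]
BINARY_OP - → 9 - 1 = 8. Stack: [8]
LOAD_CONST → push 6. Stack: [8, 6]
BINARY_OP & → 8 & 6 = 0. Stack: [0]
STORE_FAST u → u=0. Stack: []
LOAD_FAST_LOAD_FAST p,p → push 11,11. Stack: [11, 11]
BINARY_OP & → 11 & 11 = 11. Stack: [11]
LOAD_FAST m → push 1. Stack: [11, 1]
BINARY_OP * → 11 * 1 = 11. Stack: [11]
STORE_FAST p → p=11. Stack: []
LOAD_FAST_LOAD_FAST u,u → push 0,0. Stack: [0, 0]
BINARY_OP * → 0 * 0 = 0. Stack: [0]
RETURN_VALUE → return 0.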